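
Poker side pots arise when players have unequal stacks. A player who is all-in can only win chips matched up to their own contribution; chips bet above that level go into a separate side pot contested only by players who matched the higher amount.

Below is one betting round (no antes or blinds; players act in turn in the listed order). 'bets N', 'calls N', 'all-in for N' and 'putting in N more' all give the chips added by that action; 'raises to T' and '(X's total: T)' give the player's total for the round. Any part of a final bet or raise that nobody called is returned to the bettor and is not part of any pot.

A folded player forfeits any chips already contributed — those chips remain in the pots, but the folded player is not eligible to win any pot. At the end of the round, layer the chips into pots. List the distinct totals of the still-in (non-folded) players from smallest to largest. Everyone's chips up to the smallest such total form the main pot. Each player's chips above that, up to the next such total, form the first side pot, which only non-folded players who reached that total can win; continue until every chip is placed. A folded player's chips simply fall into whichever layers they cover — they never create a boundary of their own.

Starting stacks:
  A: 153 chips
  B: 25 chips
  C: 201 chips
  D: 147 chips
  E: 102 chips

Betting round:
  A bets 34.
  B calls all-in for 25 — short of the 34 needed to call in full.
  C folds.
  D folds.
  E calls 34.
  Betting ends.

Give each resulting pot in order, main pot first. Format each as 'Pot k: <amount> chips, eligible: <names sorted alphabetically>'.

Contributions: A=34, B=25, E=34
Folded: C, D
Pot levels (distinct totals of non-folded players): 25, 34
Layer 1-25: 25 each from A, B, E = 25*3 = 75 chips; eligible A, B, E
Layer 26-34: 9 each from A, E = 9*2 = 18 chips; eligible A, E

Pot 1: 75 chips, eligible: A, B, E
Pot 2: 18 chips, eligible: A, E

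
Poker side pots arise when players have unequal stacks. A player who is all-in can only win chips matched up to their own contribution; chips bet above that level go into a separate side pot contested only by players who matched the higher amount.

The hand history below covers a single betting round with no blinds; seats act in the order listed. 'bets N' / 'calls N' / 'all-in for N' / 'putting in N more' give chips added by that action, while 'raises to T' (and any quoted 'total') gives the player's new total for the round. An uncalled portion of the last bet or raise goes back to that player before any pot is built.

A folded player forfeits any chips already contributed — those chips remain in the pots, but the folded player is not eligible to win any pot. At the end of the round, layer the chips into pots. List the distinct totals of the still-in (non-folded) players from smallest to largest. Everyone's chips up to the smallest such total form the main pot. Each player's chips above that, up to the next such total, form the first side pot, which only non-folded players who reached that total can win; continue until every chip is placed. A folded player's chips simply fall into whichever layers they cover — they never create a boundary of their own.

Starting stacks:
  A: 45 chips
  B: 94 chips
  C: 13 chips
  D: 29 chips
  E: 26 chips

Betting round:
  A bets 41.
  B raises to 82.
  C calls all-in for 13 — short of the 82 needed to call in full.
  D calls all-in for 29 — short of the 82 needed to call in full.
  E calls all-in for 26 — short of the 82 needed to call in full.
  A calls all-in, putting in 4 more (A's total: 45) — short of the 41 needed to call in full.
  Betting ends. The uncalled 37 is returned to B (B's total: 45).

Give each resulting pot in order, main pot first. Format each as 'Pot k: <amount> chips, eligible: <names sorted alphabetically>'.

Pot 1: 65 chips, eligible: A, B, C, D, E
Pot 2: 52 chips, eligible: A, B, D, E
Pot 3: 9 chips, eligible: A, B, D
Pot 4: 32 chips, eligible: A, B

Derivation:
Contributions (after 37 returned to B): A=45, B=45, C=13, D=29, E=26
Pot levels (distinct totals of non-folded players): 13, 26, 29, 45
Layer 1-13: 13 each from A, B, C, D, E = 13*5 = 65 chips; eligible A, B, C, D, E
Layer 14-26: 13 each from A, B, D, E = 13*4 = 52 chips; eligible A, B, D, E
Layer 27-29: 3 each from A, B, D = 3*3 = 9 chips; eligible A, B, D
Layer 30-45: 16 each from A, B = 16*2 = 32 chips; eligible A, B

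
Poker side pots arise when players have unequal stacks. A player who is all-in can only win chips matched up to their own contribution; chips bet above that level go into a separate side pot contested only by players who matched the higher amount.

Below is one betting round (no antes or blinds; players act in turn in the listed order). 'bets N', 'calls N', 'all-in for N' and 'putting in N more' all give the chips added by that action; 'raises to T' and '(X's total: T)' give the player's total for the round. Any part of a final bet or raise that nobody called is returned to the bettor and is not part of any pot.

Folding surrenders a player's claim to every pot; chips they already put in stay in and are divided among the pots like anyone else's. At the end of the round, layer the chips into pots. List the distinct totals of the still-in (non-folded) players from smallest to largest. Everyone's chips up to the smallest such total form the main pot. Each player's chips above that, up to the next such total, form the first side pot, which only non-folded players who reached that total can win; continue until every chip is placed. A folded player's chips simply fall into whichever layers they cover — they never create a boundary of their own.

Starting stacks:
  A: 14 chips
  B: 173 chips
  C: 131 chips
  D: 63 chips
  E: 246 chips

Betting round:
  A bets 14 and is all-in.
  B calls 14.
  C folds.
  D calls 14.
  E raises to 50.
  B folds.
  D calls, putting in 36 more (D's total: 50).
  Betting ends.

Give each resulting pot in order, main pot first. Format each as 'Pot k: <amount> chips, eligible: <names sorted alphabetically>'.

Pot 1: 56 chips, eligible: A, D, E
Pot 2: 72 chips, eligible: D, E

Derivation:
Contributions: A=14, B=14, D=50, E=50
Folded: B, C
Pot levels (distinct totals of non-folded players): 14, 50
Layer 1-14: 14 each from A, B, D, E = 14*4 = 56 chips; eligible A, D, E
Layer 15-50: 36 each from D, E = 36*2 = 72 chips; eligible D, E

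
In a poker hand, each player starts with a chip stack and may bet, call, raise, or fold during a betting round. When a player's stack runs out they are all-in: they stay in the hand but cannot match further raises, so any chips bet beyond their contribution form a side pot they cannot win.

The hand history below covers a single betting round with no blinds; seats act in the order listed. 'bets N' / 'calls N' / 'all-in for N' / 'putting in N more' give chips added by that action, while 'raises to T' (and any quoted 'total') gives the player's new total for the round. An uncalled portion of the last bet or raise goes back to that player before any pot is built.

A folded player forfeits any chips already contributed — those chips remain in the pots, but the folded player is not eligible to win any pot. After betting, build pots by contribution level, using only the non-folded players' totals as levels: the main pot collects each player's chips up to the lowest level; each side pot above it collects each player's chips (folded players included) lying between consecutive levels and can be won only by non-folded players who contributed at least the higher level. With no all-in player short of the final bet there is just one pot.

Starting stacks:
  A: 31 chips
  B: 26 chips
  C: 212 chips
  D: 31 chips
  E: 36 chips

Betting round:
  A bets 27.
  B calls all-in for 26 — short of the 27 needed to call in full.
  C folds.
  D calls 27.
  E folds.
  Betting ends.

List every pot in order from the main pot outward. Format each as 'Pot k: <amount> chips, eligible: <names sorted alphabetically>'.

Pot 1: 78 chips, eligible: A, B, D
Pot 2: 2 chips, eligible: A, D

Derivation:
Contributions: A=27, B=26, D=27
Folded: C, E
Pot levels (distinct totals of non-folded players): 26, 27
Layer 1-26: 26 each from A, B, D = 26*3 = 78 chips; eligible A, B, D
Layer 27-27: 1 each from A, D = 1*2 = 2 chips; eligible A, D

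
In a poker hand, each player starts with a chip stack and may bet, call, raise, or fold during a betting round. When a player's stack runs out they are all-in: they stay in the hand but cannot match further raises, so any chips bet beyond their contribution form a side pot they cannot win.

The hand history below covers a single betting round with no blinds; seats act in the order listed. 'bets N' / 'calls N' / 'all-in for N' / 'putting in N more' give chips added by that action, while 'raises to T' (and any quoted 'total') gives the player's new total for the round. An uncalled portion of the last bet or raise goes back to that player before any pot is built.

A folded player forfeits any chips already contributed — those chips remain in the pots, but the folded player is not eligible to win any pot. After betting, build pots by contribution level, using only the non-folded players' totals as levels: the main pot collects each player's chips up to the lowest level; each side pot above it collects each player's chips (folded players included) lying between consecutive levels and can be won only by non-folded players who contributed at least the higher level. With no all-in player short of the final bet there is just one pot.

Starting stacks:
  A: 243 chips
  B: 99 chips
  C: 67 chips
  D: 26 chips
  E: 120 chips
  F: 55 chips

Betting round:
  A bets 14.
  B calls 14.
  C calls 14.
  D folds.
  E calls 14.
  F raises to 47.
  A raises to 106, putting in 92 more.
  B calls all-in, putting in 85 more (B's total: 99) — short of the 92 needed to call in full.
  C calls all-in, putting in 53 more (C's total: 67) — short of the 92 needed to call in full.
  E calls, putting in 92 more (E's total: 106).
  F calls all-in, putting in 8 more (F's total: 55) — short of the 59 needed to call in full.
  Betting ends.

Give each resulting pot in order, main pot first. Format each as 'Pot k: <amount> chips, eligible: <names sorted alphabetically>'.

Contributions: A=106, B=99, C=67, E=106, F=55
Folded: D
Pot levels (distinct totals of non-folded players): 55, 67, 99, 106
Layer 1-55: 55 each from A, B, C, E, F = 55*5 = 275 chips; eligible A, B, C, E, F
Layer 56-67: 12 each from A, B, C, E = 12*4 = 48 chips; eligible A, B, C, E
Layer 68-99: 32 each from A, B, E = 32*3 = 96 chips; eligible A, B, E
Layer 100-106: 7 each from A, E = 7*2 = 14 chips; eligible A, E

Pot 1: 275 chips, eligible: A, B, C, E, F
Pot 2: 48 chips, eligible: A, B, C, E
Pot 3: 96 chips, eligible: A, B, E
Pot 4: 14 chips, eligible: A, E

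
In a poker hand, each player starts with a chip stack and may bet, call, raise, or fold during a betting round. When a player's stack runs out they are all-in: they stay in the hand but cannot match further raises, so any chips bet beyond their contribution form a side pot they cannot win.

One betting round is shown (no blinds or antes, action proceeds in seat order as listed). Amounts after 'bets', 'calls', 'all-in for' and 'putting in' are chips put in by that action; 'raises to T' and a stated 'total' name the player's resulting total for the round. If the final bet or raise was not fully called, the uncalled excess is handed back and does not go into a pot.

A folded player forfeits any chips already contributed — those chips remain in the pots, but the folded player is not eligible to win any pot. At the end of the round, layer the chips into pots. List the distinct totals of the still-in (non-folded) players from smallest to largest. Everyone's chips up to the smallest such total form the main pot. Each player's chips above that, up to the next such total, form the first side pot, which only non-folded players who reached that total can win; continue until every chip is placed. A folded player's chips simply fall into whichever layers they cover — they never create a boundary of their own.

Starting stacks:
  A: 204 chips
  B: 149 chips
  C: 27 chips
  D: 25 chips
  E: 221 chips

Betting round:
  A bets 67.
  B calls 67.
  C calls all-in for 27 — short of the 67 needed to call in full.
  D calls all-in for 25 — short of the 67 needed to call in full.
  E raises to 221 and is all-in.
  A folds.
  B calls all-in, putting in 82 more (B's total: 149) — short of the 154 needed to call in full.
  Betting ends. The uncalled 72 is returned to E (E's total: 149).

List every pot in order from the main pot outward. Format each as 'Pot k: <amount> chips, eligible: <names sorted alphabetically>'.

Contributions (after 72 returned to E): A=67, B=149, C=27, D=25, E=149
Folded: A
Pot levels (distinct totals of non-folded players): 25, 27, 149
Layer 1-25: 25 each from A, B, C, D, E = 25*5 = 125 chips; eligible B, C, D, E
Layer 26-27: 2 each from A, B, C, E = 2*4 = 8 chips; eligible B, C, E
Layer 28-149: A 40 + B 122 + E 122 = 284 chips; eligible B, E

Pot 1: 125 chips, eligible: B, C, D, E
Pot 2: 8 chips, eligible: B, C, E
Pot 3: 284 chips, eligible: B, E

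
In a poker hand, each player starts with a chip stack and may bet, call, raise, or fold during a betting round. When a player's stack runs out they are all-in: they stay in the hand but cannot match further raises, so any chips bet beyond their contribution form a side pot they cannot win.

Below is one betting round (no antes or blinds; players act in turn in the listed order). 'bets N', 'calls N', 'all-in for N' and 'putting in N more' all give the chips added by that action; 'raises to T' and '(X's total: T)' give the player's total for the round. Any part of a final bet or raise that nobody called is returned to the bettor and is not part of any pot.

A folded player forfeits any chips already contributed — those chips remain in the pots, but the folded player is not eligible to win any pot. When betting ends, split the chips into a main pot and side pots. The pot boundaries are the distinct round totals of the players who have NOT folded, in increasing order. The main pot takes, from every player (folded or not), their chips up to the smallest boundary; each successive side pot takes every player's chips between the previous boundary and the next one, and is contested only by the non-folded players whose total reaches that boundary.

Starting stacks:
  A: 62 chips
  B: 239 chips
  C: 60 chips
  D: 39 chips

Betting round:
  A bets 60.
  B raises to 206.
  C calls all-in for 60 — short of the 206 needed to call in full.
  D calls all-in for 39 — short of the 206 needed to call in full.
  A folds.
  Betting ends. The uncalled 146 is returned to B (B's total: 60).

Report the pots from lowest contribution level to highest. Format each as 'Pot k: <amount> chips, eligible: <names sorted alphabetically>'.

Pot 1: 156 chips, eligible: B, C, D
Pot 2: 63 chips, eligible: B, C

Derivation:
Contributions (after 146 returned to B): A=60, B=60, C=60, D=39
Folded: A
Pot levels (distinct totals of non-folded players): 39, 60
Layer 1-39: 39 each from A, B, C, D = 39*4 = 156 chips; eligible B, C, D
Layer 40-60: 21 each from A, B, C = 21*3 = 63 chips; eligible B, C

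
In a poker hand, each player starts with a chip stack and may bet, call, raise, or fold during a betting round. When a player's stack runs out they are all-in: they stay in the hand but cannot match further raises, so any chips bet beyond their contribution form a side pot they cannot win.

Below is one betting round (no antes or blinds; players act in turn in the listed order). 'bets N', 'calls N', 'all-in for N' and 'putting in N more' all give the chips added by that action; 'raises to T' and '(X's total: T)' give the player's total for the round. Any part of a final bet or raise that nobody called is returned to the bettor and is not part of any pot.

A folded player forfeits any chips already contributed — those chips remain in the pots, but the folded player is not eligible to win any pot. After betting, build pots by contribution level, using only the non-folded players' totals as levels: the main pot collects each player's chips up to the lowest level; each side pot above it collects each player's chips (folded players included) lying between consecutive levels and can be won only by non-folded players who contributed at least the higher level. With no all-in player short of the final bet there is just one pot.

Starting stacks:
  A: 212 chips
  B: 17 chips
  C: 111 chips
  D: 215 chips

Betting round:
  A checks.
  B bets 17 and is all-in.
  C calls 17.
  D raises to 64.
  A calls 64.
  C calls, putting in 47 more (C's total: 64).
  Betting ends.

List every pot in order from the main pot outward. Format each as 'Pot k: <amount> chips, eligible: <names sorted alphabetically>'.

Contributions: A=64, B=17, C=64, D=64
Pot levels (distinct totals of non-folded players): 17, 64
Layer 1-17: 17 each from A, B, C, D = 17*4 = 68 chips; eligible A, B, C, D
Layer 18-64: 47 each from A, C, D = 47*3 = 141 chips; eligible A, C, D

Pot 1: 68 chips, eligible: A, B, C, D
Pot 2: 141 chips, eligible: A, C, D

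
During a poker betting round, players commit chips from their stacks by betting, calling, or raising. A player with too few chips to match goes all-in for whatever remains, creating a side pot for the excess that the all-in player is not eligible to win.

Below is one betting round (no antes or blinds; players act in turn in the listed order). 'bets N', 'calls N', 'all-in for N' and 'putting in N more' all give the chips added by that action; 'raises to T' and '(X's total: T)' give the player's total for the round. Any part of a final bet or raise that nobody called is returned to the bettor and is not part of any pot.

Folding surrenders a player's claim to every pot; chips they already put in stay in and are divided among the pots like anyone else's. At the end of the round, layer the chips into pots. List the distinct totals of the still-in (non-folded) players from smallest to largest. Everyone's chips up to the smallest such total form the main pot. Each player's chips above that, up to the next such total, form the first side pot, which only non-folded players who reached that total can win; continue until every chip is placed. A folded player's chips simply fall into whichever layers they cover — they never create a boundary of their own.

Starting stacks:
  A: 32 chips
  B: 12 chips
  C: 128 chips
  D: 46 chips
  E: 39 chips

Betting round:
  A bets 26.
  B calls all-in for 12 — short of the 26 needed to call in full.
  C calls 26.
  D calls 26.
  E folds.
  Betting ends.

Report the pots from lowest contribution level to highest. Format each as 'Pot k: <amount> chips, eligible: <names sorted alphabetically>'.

Contributions: A=26, B=12, C=26, D=26
Folded: E
Pot levels (distinct totals of non-folded players): 12, 26
Layer 1-12: 12 each from A, B, C, D = 12*4 = 48 chips; eligible A, B, C, D
Layer 13-26: 14 each from A, C, D = 14*3 = 42 chips; eligible A, C, D

Pot 1: 48 chips, eligible: A, B, C, D
Pot 2: 42 chips, eligible: A, C, D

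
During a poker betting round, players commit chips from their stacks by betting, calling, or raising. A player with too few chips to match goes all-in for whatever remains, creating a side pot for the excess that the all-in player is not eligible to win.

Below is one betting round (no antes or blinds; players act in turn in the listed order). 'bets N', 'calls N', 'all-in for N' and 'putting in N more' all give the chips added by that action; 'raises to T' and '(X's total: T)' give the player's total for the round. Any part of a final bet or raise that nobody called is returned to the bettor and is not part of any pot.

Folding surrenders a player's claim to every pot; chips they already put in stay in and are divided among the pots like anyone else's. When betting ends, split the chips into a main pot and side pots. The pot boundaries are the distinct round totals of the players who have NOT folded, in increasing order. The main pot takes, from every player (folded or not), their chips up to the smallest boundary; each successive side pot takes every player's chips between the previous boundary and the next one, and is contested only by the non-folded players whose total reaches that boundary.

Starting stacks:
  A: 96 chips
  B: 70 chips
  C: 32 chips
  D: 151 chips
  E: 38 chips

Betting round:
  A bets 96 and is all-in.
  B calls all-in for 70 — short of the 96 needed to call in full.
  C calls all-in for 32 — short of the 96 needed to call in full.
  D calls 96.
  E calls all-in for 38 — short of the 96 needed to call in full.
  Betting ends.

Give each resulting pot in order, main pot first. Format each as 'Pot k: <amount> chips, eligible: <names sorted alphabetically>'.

Contributions: A=96, B=70, C=32, D=96, E=38
Pot levels (distinct totals of non-folded players): 32, 38, 70, 96
Layer 1-32: 32 each from A, B, C, D, E = 32*5 = 160 chips; eligible A, B, C, D, E
Layer 33-38: 6 each from A, B, D, E = 6*4 = 24 chips; eligible A, B, D, E
Layer 39-70: 32 each from A, B, D = 32*3 = 96 chips; eligible A, B, D
Layer 71-96: 26 each from A, D = 26*2 = 52 chips; eligible A, D

Pot 1: 160 chips, eligible: A, B, C, D, E
Pot 2: 24 chips, eligible: A, B, D, E
Pot 3: 96 chips, eligible: A, B, D
Pot 4: 52 chips, eligible: A, D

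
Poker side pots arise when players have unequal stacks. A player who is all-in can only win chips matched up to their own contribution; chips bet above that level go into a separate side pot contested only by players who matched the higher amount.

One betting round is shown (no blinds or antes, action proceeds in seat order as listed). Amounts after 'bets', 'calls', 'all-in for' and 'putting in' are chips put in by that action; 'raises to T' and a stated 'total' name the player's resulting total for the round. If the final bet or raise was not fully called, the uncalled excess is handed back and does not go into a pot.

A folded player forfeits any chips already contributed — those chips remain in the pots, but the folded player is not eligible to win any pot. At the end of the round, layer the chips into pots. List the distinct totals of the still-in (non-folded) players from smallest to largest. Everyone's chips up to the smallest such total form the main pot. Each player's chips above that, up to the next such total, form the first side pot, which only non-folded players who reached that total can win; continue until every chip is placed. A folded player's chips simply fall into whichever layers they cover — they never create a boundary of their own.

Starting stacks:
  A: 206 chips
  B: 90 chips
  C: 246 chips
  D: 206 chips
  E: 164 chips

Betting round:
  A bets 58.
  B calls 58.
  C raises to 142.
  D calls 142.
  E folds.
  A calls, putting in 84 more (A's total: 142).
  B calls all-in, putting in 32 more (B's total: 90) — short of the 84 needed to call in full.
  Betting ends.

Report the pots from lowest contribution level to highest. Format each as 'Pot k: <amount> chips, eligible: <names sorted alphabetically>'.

Pot 1: 360 chips, eligible: A, B, C, D
Pot 2: 156 chips, eligible: A, C, D

Derivation:
Contributions: A=142, B=90, C=142, D=142
Folded: E
Pot levels (distinct totals of non-folded players): 90, 142
Layer 1-90: 90 each from A, B, C, D = 90*4 = 360 chips; eligible A, B, C, D
Layer 91-142: 52 each from A, C, D = 52*3 = 156 chips; eligible A, C, D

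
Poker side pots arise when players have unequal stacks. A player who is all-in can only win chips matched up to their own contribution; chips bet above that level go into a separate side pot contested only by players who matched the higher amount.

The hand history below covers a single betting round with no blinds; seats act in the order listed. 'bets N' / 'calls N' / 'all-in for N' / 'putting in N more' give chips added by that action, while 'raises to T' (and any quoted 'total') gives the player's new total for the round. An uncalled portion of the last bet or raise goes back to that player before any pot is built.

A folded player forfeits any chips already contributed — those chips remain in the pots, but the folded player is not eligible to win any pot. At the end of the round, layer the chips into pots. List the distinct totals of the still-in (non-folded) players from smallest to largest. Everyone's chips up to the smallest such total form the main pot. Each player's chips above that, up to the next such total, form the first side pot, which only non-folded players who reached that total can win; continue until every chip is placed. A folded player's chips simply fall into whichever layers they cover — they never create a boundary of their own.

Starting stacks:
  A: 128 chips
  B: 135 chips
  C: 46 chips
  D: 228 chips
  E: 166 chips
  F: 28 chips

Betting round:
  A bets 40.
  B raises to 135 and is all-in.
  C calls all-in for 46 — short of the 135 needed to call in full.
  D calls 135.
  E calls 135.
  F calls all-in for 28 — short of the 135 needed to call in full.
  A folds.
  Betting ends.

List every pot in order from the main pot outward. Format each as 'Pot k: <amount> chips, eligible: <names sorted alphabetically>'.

Pot 1: 168 chips, eligible: B, C, D, E, F
Pot 2: 84 chips, eligible: B, C, D, E
Pot 3: 267 chips, eligible: B, D, E

Derivation:
Contributions: A=40, B=135, C=46, D=135, E=135, F=28
Folded: A
Pot levels (distinct totals of non-folded players): 28, 46, 135
Layer 1-28: 28 each from A, B, C, D, E, F = 28*6 = 168 chips; eligible B, C, D, E, F
Layer 29-46: A 12 + B 18 + C 18 + D 18 + E 18 = 84 chips; eligible B, C, D, E
Layer 47-135: 89 each from B, D, E = 89*3 = 267 chips; eligible B, D, E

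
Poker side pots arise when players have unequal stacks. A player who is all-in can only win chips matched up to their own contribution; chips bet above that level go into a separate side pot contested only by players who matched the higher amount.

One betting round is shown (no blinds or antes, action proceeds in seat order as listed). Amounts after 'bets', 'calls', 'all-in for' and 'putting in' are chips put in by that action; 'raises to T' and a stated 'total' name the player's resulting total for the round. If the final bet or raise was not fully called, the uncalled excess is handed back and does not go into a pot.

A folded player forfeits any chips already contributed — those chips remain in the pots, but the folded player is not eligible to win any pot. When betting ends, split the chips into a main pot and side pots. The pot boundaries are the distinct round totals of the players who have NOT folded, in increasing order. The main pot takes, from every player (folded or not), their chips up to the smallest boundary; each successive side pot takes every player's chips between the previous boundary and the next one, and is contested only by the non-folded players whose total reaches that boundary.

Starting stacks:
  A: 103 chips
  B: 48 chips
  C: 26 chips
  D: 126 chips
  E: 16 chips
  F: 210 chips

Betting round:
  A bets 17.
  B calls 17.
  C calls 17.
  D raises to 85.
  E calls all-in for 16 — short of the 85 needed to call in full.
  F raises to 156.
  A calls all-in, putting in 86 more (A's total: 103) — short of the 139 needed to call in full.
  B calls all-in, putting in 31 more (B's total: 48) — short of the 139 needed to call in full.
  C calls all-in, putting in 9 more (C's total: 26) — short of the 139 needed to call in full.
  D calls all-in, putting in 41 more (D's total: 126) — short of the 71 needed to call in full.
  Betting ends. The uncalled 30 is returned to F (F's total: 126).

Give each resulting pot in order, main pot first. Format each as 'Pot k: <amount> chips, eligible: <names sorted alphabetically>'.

Pot 1: 96 chips, eligible: A, B, C, D, E, F
Pot 2: 50 chips, eligible: A, B, C, D, F
Pot 3: 88 chips, eligible: A, B, D, F
Pot 4: 165 chips, eligible: A, D, F
Pot 5: 46 chips, eligible: D, F

Derivation:
Contributions (after 30 returned to F): A=103, B=48, C=26, D=126, E=16, F=126
Pot levels (distinct totals of non-folded players): 16, 26, 48, 103, 126
Layer 1-16: 16 each from A, B, C, D, E, F = 16*6 = 96 chips; eligible A, B, C, D, E, F
Layer 17-26: 10 each from A, B, C, D, F = 10*5 = 50 chips; eligible A, B, C, D, F
Layer 27-48: 22 each from A, B, D, F = 22*4 = 88 chips; eligible A, B, D, F
Layer 49-103: 55 each from A, D, F = 55*3 = 165 chips; eligible A, D, F
Layer 104-126: 23 each from D, F = 23*2 = 46 chips; eligible D, F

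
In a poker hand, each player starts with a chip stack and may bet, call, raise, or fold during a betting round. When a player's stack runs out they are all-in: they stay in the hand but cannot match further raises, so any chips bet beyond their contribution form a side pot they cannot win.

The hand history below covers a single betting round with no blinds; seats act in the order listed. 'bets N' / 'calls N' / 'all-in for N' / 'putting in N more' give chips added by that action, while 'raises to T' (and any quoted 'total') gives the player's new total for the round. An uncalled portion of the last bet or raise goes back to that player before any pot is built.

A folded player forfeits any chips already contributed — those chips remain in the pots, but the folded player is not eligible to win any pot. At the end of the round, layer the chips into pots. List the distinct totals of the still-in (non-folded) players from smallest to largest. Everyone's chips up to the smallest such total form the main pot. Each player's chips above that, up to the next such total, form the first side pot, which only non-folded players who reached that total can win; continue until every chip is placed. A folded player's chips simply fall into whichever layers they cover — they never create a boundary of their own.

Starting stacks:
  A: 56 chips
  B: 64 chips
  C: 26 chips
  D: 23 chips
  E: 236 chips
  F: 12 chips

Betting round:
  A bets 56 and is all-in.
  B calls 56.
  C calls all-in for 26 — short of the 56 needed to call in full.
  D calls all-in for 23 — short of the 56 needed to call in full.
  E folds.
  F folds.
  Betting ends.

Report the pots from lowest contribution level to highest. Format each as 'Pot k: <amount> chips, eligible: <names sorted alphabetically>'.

Contributions: A=56, B=56, C=26, D=23
Folded: E, F
Pot levels (distinct totals of non-folded players): 23, 26, 56
Layer 1-23: 23 each from A, B, C, D = 23*4 = 92 chips; eligible A, B, C, D
Layer 24-26: 3 each from A, B, C = 3*3 = 9 chips; eligible A, B, C
Layer 27-56: 30 each from A, B = 30*2 = 60 chips; eligible A, B

Pot 1: 92 chips, eligible: A, B, C, D
Pot 2: 9 chips, eligible: A, B, C
Pot 3: 60 chips, eligible: A, B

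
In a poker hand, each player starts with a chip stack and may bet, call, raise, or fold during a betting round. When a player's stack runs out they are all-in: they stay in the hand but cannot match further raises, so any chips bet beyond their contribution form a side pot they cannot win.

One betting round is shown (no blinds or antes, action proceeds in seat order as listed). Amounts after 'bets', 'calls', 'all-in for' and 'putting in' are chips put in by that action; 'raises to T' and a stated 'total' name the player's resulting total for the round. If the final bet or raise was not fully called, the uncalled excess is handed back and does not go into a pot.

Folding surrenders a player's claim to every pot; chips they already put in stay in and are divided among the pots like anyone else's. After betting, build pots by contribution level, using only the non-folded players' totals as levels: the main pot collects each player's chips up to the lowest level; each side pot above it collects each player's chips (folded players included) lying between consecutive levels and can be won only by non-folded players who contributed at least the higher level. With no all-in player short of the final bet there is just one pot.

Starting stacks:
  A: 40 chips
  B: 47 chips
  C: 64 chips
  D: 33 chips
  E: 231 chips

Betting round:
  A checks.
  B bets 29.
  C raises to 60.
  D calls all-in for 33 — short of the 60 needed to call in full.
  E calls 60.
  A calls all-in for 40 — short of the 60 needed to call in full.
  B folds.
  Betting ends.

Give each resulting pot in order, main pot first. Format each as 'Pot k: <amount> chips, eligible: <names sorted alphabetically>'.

Pot 1: 161 chips, eligible: A, C, D, E
Pot 2: 21 chips, eligible: A, C, E
Pot 3: 40 chips, eligible: C, E

Derivation:
Contributions: A=40, B=29, C=60, D=33, E=60
Folded: B
Pot levels (distinct totals of non-folded players): 33, 40, 60
Layer 1-33: A 33 + B 29 + C 33 + D 33 + E 33 = 161 chips; eligible A, C, D, E
Layer 34-40: 7 each from A, C, E = 7*3 = 21 chips; eligible A, C, E
Layer 41-60: 20 each from C, E = 20*2 = 40 chips; eligible C, E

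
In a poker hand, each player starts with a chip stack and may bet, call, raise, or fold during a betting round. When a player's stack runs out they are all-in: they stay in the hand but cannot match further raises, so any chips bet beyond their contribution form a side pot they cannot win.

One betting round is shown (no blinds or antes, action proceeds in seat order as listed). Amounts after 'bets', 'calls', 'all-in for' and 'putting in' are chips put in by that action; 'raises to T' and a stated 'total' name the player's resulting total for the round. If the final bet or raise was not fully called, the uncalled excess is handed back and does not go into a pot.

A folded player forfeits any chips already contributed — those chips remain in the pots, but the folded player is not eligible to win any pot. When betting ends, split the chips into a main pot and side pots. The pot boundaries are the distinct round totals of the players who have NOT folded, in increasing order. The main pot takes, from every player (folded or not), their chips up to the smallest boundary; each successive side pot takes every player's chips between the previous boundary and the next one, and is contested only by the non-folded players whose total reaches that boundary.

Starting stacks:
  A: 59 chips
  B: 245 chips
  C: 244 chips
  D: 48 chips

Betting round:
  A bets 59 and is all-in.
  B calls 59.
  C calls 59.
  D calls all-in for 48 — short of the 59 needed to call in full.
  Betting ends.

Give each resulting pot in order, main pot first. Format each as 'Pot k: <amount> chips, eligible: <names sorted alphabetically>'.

Pot 1: 192 chips, eligible: A, B, C, D
Pot 2: 33 chips, eligible: A, B, C

Derivation:
Contributions: A=59, B=59, C=59, D=48
Pot levels (distinct totals of non-folded players): 48, 59
Layer 1-48: 48 each from A, B, C, D = 48*4 = 192 chips; eligible A, B, C, D
Layer 49-59: 11 each from A, B, C = 11*3 = 33 chips; eligible A, B, C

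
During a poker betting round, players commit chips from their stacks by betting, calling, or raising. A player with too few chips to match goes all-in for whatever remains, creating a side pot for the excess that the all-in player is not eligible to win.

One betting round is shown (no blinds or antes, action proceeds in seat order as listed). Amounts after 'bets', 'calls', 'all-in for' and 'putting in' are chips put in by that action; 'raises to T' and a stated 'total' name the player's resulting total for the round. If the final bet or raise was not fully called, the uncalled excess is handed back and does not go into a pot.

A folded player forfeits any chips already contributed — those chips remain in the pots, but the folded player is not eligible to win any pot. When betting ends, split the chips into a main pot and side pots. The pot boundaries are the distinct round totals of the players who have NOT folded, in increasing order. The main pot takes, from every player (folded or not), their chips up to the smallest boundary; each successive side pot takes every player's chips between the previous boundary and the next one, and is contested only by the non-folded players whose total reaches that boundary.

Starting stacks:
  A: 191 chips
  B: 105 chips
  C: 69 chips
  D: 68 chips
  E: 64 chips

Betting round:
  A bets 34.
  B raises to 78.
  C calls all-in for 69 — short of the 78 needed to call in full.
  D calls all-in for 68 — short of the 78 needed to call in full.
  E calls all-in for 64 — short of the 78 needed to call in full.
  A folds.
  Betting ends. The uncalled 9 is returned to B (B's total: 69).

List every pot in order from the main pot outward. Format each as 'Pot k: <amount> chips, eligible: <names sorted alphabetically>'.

Contributions (after 9 returned to B): A=34, B=69, C=69, D=68, E=64
Folded: A
Pot levels (distinct totals of non-folded players): 64, 68, 69
Layer 1-64: A 34 + B 64 + C 64 + D 64 + E 64 = 290 chips; eligible B, C, D, E
Layer 65-68: 4 each from B, C, D = 4*3 = 12 chips; eligible B, C, D
Layer 69-69: 1 each from B, C = 1*2 = 2 chips; eligible B, C

Pot 1: 290 chips, eligible: B, C, D, E
Pot 2: 12 chips, eligible: B, C, D
Pot 3: 2 chips, eligible: B, C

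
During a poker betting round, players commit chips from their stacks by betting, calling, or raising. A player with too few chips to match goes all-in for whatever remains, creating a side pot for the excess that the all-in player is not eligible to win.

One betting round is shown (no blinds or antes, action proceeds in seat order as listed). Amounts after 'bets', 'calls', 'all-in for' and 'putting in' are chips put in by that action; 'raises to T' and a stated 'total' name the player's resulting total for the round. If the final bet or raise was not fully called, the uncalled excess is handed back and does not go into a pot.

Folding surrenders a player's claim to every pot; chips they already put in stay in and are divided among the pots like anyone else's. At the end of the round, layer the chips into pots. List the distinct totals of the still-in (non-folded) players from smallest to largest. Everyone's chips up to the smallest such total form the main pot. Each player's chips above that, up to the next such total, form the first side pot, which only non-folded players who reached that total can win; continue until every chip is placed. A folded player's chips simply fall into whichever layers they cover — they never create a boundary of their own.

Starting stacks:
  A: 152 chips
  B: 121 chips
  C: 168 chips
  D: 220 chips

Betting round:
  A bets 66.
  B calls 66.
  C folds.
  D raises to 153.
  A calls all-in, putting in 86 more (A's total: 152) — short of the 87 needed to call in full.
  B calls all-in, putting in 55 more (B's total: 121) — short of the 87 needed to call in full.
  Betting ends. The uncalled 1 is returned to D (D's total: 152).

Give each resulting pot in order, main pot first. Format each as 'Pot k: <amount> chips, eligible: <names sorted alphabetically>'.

Pot 1: 363 chips, eligible: A, B, D
Pot 2: 62 chips, eligible: A, D

Derivation:
Contributions (after 1 returned to D): A=152, B=121, D=152
Folded: C
Pot levels (distinct totals of non-folded players): 121, 152
Layer 1-121: 121 each from A, B, D = 121*3 = 363 chips; eligible A, B, D
Layer 122-152: 31 each from A, D = 31*2 = 62 chips; eligible A, D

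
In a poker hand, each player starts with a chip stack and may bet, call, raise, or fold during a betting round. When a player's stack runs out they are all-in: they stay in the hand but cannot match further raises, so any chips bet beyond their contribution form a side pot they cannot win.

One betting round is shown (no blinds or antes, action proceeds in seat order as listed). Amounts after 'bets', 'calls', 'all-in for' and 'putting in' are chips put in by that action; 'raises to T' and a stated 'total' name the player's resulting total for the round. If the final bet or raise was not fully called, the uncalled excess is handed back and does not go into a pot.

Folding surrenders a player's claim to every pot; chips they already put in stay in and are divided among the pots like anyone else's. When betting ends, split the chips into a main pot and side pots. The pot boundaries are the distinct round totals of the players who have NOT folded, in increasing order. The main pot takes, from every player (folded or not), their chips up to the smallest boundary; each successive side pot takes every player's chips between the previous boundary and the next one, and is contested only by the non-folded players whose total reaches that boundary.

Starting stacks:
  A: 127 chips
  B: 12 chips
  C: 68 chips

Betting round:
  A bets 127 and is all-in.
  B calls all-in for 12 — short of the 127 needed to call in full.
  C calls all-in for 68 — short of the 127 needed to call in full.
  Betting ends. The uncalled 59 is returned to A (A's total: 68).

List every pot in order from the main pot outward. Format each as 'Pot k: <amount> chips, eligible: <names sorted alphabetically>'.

Pot 1: 36 chips, eligible: A, B, C
Pot 2: 112 chips, eligible: A, C

Derivation:
Contributions (after 59 returned to A): A=68, B=12, C=68
Pot levels (distinct totals of non-folded players): 12, 68
Layer 1-12: 12 each from A, B, C = 12*3 = 36 chips; eligible A, B, C
Layer 13-68: 56 each from A, C = 56*2 = 112 chips; eligible A, C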